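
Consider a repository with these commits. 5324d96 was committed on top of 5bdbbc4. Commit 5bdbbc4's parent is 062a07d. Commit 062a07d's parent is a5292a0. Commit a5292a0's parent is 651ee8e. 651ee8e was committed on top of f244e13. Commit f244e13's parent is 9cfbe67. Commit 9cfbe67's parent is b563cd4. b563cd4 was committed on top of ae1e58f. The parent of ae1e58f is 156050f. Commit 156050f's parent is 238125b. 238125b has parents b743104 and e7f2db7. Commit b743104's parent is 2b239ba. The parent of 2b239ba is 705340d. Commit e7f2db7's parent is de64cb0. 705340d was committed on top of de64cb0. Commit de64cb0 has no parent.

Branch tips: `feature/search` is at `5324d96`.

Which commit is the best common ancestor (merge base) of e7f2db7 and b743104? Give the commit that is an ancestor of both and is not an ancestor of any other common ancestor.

de64cb0

Ancestors of e7f2db7: {de64cb0, e7f2db7}.
Ancestors of b743104: {2b239ba, 705340d, b743104, de64cb0}.
Common ancestors: {de64cb0}.
The only common ancestor is de64cb0, so it is the merge base.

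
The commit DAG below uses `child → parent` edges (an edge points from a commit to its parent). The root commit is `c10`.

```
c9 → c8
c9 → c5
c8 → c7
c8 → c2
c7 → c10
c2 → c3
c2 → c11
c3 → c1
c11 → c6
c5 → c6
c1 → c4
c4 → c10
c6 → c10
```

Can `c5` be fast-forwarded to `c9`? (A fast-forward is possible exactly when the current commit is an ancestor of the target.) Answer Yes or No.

A fast-forward from c5 to c9 is possible iff c5 is an ancestor of c9.
Ancestors of c9: {c1, c10, c11, c2, c3, c4, c5, c6, c7, c8, c9}.
c5 is among them, so fast-forward is possible.

Yes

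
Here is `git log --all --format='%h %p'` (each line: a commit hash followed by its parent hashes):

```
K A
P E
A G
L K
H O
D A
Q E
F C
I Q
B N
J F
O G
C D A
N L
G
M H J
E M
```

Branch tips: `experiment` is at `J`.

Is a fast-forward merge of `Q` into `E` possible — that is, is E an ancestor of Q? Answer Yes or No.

Yes

A fast-forward from E to Q is possible iff E is an ancestor of Q.
Ancestors of Q: {A, C, D, E, F, G, H, J, M, O, Q}.
E is among them, so fast-forward is possible.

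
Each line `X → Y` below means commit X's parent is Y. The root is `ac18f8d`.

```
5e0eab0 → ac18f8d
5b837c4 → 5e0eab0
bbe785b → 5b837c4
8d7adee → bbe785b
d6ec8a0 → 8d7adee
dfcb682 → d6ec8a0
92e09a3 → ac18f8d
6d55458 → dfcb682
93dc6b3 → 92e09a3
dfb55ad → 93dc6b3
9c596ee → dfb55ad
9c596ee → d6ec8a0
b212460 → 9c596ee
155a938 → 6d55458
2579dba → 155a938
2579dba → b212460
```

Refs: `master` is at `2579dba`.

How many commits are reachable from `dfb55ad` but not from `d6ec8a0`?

Reachable from dfb55ad: {92e09a3, 93dc6b3, ac18f8d, dfb55ad}.
Reachable from d6ec8a0: {5b837c4, 5e0eab0, 8d7adee, ac18f8d, bbe785b, d6ec8a0}.
In dfb55ad's history but not d6ec8a0's: {92e09a3, 93dc6b3, dfb55ad} — 3 commits.

3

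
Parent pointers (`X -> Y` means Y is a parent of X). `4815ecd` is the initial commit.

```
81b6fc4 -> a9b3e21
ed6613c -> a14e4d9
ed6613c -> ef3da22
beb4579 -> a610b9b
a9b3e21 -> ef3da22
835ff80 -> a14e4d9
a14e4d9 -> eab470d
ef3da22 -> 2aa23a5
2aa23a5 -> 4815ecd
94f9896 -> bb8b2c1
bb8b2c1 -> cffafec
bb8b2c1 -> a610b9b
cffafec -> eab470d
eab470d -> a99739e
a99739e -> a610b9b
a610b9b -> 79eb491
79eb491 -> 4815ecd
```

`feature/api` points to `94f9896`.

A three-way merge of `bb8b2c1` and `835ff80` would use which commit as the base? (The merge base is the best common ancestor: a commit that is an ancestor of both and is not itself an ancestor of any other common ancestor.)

eab470d

Ancestors of bb8b2c1: {4815ecd, 79eb491, a610b9b, a99739e, bb8b2c1, cffafec, eab470d}.
Ancestors of 835ff80: {4815ecd, 79eb491, 835ff80, a14e4d9, a610b9b, a99739e, eab470d}.
Common ancestors: {4815ecd, 79eb491, a610b9b, a99739e, eab470d}.
Among these, eab470d is not an ancestor of any other common ancestor — it is the merge base.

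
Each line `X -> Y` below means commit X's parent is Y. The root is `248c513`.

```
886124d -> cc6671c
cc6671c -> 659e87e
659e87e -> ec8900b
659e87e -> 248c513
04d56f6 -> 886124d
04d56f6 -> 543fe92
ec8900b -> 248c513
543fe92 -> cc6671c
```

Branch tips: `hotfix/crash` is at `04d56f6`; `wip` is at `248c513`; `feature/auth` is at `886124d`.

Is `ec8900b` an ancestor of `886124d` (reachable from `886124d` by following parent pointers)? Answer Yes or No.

Yes

Ancestors of 886124d (commits reachable by following parents): {248c513, 659e87e, 886124d, cc6671c, ec8900b}.
ec8900b is in that set, so it is an ancestor of 886124d.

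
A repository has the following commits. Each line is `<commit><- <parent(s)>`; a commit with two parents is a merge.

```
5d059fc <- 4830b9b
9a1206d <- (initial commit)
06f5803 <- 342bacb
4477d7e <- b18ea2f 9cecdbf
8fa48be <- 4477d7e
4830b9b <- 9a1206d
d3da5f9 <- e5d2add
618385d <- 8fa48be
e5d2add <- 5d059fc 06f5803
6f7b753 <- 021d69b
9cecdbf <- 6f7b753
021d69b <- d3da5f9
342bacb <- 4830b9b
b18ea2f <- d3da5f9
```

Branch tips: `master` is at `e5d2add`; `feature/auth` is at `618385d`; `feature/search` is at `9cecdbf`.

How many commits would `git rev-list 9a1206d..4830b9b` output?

1

Reachable from 4830b9b: {4830b9b, 9a1206d}.
Reachable from 9a1206d: {9a1206d}.
In 4830b9b's history but not 9a1206d's: {4830b9b} — 1 commit.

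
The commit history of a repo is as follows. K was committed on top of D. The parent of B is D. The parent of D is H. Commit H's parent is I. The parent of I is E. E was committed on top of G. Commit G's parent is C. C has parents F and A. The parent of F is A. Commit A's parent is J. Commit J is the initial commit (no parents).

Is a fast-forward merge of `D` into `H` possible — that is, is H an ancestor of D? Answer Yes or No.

A fast-forward from H to D is possible iff H is an ancestor of D.
Ancestors of D: {A, C, D, E, F, G, H, I, J}.
H is among them, so fast-forward is possible.

Yes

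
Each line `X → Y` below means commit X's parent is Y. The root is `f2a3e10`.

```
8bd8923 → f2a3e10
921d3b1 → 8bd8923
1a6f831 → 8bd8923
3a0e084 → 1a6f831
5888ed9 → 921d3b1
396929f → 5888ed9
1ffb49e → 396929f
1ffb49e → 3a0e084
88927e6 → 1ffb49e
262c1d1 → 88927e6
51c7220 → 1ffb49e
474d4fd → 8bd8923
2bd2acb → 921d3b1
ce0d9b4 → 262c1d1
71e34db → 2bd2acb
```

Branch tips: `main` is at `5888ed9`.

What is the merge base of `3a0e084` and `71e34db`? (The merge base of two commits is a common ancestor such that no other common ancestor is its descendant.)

Ancestors of 3a0e084: {1a6f831, 3a0e084, 8bd8923, f2a3e10}.
Ancestors of 71e34db: {2bd2acb, 71e34db, 8bd8923, 921d3b1, f2a3e10}.
Common ancestors: {8bd8923, f2a3e10}.
Among these, 8bd8923 is not an ancestor of any other common ancestor — it is the merge base.

8bd8923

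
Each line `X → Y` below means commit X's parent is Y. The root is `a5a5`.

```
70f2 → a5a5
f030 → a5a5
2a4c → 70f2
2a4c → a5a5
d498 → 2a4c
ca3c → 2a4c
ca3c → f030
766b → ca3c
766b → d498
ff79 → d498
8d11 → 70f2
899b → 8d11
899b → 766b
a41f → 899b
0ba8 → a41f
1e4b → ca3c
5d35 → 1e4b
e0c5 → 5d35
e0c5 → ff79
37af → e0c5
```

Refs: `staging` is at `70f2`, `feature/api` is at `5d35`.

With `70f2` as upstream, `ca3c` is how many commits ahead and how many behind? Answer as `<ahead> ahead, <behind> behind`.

Reachable from ca3c: {2a4c, 70f2, a5a5, ca3c, f030}.
Reachable from 70f2: {70f2, a5a5}.
Only in ca3c's history (ahead): {2a4c, ca3c, f030} — 3.
Only in 70f2's history (behind): {} — 0.

3 ahead, 0 behind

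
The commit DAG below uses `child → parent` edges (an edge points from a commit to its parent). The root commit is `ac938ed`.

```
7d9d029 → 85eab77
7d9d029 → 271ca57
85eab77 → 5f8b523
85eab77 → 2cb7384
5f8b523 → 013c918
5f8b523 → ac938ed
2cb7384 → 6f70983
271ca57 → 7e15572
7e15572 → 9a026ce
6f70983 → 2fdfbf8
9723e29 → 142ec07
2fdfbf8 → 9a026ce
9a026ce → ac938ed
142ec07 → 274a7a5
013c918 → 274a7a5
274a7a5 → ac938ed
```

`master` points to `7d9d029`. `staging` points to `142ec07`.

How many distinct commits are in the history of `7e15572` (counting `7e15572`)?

3

Walking parent pointers from 7e15572: reachable set = {7e15572, 9a026ce, ac938ed}.
That is 3 commits.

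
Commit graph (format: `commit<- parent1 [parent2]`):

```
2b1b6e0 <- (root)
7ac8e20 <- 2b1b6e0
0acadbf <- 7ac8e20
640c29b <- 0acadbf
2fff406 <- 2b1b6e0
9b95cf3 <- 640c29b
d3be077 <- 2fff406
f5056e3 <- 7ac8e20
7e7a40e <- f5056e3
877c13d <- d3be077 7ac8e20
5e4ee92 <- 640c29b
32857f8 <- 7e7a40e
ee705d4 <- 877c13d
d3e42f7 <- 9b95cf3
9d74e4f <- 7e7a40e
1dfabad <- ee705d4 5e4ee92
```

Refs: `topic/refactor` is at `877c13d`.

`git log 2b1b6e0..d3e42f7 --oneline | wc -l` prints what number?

Reachable from d3e42f7: {0acadbf, 2b1b6e0, 640c29b, 7ac8e20, 9b95cf3, d3e42f7}.
Reachable from 2b1b6e0: {2b1b6e0}.
In d3e42f7's history but not 2b1b6e0's: {0acadbf, 640c29b, 7ac8e20, 9b95cf3, d3e42f7} — 5 commits.

5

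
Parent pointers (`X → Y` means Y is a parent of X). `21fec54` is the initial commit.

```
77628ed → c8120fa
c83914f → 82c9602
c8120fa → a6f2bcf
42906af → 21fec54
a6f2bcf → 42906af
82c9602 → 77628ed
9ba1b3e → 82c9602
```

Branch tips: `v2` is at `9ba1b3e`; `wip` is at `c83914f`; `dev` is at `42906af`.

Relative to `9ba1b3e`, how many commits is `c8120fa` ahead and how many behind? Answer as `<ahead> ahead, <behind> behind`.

Reachable from c8120fa: {21fec54, 42906af, a6f2bcf, c8120fa}.
Reachable from 9ba1b3e: {21fec54, 42906af, 77628ed, 82c9602, 9ba1b3e, a6f2bcf, c8120fa}.
Only in c8120fa's history (ahead): {} — 0.
Only in 9ba1b3e's history (behind): {77628ed, 82c9602, 9ba1b3e} — 3.

0 ahead, 3 behind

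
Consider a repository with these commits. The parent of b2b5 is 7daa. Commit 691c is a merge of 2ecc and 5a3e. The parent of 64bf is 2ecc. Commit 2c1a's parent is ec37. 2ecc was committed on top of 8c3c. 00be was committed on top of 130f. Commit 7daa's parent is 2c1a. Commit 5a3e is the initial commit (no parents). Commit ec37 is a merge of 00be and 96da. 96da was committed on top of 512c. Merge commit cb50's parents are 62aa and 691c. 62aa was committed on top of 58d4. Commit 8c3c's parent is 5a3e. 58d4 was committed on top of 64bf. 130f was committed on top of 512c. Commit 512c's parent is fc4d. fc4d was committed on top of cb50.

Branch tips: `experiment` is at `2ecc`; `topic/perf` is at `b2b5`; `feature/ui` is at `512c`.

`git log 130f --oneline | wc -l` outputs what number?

11

Walking parent pointers from 130f: reachable set = {130f, 2ecc, 512c, 58d4, 5a3e, 62aa, 64bf, 691c, 8c3c, cb50, fc4d}.
That is 11 commits.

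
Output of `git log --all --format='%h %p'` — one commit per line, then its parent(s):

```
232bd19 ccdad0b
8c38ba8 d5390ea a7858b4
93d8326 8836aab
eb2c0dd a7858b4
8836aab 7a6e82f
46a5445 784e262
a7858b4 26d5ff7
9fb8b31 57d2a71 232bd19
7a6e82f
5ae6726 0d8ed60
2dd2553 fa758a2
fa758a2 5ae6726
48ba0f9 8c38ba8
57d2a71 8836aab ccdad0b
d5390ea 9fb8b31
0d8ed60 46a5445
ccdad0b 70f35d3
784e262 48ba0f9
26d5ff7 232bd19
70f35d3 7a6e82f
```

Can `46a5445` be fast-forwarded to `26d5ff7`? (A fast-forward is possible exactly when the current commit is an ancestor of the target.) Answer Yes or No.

A fast-forward from 46a5445 to 26d5ff7 is possible iff 46a5445 is an ancestor of 26d5ff7.
Ancestors of 26d5ff7: {232bd19, 26d5ff7, 70f35d3, 7a6e82f, ccdad0b}.
46a5445 is not among them, so fast-forward is not possible.

No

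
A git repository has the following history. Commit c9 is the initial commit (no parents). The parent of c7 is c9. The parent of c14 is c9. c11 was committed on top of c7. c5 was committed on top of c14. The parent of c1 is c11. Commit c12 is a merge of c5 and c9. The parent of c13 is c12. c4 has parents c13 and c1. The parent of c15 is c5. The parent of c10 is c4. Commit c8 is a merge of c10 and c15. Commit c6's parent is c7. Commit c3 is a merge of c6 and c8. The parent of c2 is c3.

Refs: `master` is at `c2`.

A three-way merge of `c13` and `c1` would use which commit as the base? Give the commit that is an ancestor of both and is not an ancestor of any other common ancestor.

Ancestors of c13: {c12, c13, c14, c5, c9}.
Ancestors of c1: {c1, c11, c7, c9}.
Common ancestors: {c9}.
The only common ancestor is c9, so it is the merge base.

c9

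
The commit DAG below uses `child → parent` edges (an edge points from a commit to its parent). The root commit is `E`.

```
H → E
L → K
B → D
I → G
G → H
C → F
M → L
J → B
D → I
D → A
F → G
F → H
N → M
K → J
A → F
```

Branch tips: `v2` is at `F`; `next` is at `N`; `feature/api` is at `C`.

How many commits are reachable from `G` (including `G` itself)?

3

Walking parent pointers from G: reachable set = {E, G, H}.
That is 3 commits.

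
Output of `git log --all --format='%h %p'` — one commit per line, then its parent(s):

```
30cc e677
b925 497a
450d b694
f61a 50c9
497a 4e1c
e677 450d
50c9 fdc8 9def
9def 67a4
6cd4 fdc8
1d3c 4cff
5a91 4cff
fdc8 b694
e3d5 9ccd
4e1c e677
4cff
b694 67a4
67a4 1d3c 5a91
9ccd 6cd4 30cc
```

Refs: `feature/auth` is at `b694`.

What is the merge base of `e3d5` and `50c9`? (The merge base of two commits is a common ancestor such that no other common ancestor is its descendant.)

Ancestors of e3d5: {1d3c, 30cc, 450d, 4cff, 5a91, 67a4, 6cd4, 9ccd, b694, e3d5, e677, fdc8}.
Ancestors of 50c9: {1d3c, 4cff, 50c9, 5a91, 67a4, 9def, b694, fdc8}.
Common ancestors: {1d3c, 4cff, 5a91, 67a4, b694, fdc8}.
Among these, fdc8 is not an ancestor of any other common ancestor — it is the merge base.

fdc8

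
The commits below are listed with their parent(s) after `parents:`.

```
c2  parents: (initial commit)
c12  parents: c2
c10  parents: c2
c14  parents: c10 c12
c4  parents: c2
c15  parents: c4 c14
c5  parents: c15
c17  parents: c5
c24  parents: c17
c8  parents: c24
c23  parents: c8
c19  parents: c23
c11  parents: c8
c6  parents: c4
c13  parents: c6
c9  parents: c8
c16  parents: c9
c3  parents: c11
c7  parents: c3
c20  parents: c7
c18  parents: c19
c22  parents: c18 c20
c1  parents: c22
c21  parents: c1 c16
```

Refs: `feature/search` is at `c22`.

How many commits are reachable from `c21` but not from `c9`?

11

Reachable from c21: {c1, c10, c11, c12, c14, c15, c16, c17, c18, c19, c2, c20, c21, c22, c23, c24, c3, c4, c5, c7, c8, c9}.
Reachable from c9: {c10, c12, c14, c15, c17, c2, c24, c4, c5, c8, c9}.
In c21's history but not c9's: {c1, c11, c16, c18, c19, c20, c21, c22, c23, c3, c7} — 11 commits.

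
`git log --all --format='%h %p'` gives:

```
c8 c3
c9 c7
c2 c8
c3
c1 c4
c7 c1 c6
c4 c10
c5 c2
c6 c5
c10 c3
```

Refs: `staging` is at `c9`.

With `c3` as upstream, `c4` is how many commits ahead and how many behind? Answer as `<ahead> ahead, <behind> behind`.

2 ahead, 0 behind

Reachable from c4: {c10, c3, c4}.
Reachable from c3: {c3}.
Only in c4's history (ahead): {c10, c4} — 2.
Only in c3's history (behind): {} — 0.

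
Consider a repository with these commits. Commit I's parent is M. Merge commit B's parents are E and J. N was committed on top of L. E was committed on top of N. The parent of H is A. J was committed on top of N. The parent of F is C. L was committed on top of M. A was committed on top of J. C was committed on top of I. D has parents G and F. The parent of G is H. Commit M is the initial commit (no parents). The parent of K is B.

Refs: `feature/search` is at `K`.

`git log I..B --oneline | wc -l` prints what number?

Reachable from B: {B, E, J, L, M, N}.
Reachable from I: {I, M}.
In B's history but not I's: {B, E, J, L, N} — 5 commits.

5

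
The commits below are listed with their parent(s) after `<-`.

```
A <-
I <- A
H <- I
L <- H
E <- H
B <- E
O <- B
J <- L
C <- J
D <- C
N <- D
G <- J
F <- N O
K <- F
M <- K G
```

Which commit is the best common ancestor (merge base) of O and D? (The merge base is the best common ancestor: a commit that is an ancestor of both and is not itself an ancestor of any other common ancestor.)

Ancestors of O: {A, B, E, H, I, O}.
Ancestors of D: {A, C, D, H, I, J, L}.
Common ancestors: {A, H, I}.
Among these, H is not an ancestor of any other common ancestor — it is the merge base.

H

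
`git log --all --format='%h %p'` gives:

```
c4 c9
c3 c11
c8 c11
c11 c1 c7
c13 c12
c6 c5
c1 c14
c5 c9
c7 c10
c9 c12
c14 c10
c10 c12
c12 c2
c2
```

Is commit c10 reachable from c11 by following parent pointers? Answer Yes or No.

Yes

Ancestors of c11 (commits reachable by following parents): {c1, c10, c11, c12, c14, c2, c7}.
c10 is in that set, so it is an ancestor of c11.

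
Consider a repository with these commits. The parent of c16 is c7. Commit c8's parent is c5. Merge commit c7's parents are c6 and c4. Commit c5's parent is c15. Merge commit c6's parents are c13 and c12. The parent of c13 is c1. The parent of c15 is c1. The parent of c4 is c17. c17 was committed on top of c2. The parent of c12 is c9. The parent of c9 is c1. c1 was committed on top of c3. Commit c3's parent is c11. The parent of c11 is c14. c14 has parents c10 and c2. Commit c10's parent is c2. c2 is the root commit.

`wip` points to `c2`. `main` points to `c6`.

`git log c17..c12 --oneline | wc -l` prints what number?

7

Reachable from c12: {c1, c10, c11, c12, c14, c2, c3, c9}.
Reachable from c17: {c17, c2}.
In c12's history but not c17's: {c1, c10, c11, c12, c14, c3, c9} — 7 commits.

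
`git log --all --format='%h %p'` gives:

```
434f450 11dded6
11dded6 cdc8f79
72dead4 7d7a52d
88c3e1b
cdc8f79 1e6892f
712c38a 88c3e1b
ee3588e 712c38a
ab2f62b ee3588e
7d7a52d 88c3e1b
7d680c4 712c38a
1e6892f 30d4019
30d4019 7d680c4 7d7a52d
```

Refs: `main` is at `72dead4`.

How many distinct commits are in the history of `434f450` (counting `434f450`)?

Walking parent pointers from 434f450: reachable set = {11dded6, 1e6892f, 30d4019, 434f450, 712c38a, 7d680c4, 7d7a52d, 88c3e1b, cdc8f79}.
That is 9 commits.

9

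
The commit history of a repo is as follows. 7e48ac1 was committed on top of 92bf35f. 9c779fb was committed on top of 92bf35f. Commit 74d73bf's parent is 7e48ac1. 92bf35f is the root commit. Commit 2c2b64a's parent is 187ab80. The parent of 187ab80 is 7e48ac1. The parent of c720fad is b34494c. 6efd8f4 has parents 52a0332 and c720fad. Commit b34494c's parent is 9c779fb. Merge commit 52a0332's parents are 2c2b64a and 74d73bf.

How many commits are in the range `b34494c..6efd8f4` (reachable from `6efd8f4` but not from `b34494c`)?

Reachable from 6efd8f4: {187ab80, 2c2b64a, 52a0332, 6efd8f4, 74d73bf, 7e48ac1, 92bf35f, 9c779fb, b34494c, c720fad}.
Reachable from b34494c: {92bf35f, 9c779fb, b34494c}.
In 6efd8f4's history but not b34494c's: {187ab80, 2c2b64a, 52a0332, 6efd8f4, 74d73bf, 7e48ac1, c720fad} — 7 commits.

7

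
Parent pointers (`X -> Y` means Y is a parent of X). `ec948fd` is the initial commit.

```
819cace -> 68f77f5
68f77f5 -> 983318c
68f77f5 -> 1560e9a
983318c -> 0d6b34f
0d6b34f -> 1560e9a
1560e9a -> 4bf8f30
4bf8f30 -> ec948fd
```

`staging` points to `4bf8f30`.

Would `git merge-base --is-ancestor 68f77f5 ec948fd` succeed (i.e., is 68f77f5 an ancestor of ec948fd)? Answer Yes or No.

Ancestors of ec948fd: {ec948fd}.
68f77f5 is not in that set, so it is not an ancestor of ec948fd.

No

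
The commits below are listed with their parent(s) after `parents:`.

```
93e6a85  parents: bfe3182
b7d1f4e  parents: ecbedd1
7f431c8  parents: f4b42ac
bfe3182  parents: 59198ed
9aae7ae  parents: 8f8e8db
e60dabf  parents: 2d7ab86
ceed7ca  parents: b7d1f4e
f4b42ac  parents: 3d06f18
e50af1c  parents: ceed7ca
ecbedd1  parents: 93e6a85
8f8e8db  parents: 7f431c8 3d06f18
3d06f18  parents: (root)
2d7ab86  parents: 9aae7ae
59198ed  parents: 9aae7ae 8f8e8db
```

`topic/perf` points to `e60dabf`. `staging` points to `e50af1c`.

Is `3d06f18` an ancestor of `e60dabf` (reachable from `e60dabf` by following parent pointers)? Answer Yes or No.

Ancestors of e60dabf (commits reachable by following parents): {2d7ab86, 3d06f18, 7f431c8, 8f8e8db, 9aae7ae, e60dabf, f4b42ac}.
3d06f18 is in that set, so it is an ancestor of e60dabf.

Yes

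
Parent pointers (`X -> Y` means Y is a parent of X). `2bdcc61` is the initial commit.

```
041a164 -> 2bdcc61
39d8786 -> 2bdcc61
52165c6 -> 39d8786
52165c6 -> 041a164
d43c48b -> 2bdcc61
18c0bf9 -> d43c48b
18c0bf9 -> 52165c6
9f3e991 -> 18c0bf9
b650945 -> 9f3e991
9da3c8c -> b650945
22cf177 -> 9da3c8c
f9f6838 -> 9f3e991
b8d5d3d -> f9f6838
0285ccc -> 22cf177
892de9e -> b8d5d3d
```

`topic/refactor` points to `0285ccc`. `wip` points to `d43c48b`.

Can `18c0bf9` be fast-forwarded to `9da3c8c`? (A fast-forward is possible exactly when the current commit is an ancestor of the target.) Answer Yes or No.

Yes

A fast-forward from 18c0bf9 to 9da3c8c is possible iff 18c0bf9 is an ancestor of 9da3c8c.
Ancestors of 9da3c8c: {041a164, 18c0bf9, 2bdcc61, 39d8786, 52165c6, 9da3c8c, 9f3e991, b650945, d43c48b}.
18c0bf9 is among them, so fast-forward is possible.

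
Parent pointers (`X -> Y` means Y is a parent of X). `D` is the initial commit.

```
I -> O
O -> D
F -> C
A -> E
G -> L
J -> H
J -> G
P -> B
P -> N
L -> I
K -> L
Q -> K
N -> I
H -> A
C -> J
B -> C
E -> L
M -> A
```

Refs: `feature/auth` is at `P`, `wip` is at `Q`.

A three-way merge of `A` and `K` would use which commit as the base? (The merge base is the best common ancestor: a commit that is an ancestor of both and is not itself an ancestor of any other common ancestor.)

Ancestors of A: {A, D, E, I, L, O}.
Ancestors of K: {D, I, K, L, O}.
Common ancestors: {D, I, L, O}.
Among these, L is not an ancestor of any other common ancestor — it is the merge base.

L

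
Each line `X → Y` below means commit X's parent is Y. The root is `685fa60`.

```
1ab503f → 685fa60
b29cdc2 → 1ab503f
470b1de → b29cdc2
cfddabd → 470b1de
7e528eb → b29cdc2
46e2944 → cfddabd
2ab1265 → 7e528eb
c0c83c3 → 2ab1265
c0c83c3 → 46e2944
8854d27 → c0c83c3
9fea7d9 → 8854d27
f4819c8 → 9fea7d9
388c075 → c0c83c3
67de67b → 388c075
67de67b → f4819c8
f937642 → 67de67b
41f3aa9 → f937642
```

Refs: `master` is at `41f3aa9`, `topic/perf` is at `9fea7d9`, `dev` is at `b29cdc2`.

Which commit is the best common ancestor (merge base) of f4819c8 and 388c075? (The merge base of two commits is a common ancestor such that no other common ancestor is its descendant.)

c0c83c3

Ancestors of f4819c8: {1ab503f, 2ab1265, 46e2944, 470b1de, 685fa60, 7e528eb, 8854d27, 9fea7d9, b29cdc2, c0c83c3, cfddabd, f4819c8}.
Ancestors of 388c075: {1ab503f, 2ab1265, 388c075, 46e2944, 470b1de, 685fa60, 7e528eb, b29cdc2, c0c83c3, cfddabd}.
Common ancestors: {1ab503f, 2ab1265, 46e2944, 470b1de, 685fa60, 7e528eb, b29cdc2, c0c83c3, cfddabd}.
Among these, c0c83c3 is not an ancestor of any other common ancestor — it is the merge base.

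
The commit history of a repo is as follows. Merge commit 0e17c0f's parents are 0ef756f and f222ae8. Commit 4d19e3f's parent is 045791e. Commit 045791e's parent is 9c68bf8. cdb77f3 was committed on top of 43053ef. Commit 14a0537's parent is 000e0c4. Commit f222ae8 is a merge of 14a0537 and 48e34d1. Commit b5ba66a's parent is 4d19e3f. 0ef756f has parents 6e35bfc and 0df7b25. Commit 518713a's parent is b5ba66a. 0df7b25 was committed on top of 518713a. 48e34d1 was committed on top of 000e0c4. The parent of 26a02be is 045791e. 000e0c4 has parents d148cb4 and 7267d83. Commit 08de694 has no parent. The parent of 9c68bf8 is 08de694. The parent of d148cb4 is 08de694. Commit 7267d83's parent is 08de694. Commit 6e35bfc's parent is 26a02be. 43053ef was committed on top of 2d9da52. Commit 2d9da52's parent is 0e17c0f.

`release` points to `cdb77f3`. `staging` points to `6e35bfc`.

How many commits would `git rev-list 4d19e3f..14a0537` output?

Reachable from 14a0537: {000e0c4, 08de694, 14a0537, 7267d83, d148cb4}.
Reachable from 4d19e3f: {045791e, 08de694, 4d19e3f, 9c68bf8}.
In 14a0537's history but not 4d19e3f's: {000e0c4, 14a0537, 7267d83, d148cb4} — 4 commits.

4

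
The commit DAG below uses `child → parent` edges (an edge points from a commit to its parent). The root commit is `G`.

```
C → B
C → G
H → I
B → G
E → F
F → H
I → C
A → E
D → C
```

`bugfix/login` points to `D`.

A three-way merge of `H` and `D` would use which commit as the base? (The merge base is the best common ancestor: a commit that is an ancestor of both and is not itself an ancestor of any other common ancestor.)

Ancestors of H: {B, C, G, H, I}.
Ancestors of D: {B, C, D, G}.
Common ancestors: {B, C, G}.
Among these, C is not an ancestor of any other common ancestor — it is the merge base.

C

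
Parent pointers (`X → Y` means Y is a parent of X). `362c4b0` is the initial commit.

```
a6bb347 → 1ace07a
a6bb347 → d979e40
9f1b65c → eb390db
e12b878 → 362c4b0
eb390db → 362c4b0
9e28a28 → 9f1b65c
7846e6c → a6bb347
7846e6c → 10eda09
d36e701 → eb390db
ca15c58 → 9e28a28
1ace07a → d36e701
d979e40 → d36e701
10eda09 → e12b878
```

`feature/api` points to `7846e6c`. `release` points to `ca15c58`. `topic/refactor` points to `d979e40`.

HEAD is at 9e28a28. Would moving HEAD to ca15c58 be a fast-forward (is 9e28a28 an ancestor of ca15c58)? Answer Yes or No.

A fast-forward from 9e28a28 to ca15c58 is possible iff 9e28a28 is an ancestor of ca15c58.
Ancestors of ca15c58: {362c4b0, 9e28a28, 9f1b65c, ca15c58, eb390db}.
9e28a28 is among them, so fast-forward is possible.

Yes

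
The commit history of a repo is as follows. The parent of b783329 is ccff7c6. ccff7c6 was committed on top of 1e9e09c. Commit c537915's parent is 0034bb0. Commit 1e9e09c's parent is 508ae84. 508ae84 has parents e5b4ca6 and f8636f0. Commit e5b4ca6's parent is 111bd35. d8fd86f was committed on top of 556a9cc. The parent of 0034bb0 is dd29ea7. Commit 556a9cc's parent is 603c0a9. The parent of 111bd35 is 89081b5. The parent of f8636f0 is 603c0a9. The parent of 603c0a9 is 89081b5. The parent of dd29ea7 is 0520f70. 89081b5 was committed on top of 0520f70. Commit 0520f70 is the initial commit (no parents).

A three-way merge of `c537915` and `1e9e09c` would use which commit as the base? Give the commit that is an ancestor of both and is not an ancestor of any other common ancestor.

0520f70

Ancestors of c537915: {0034bb0, 0520f70, c537915, dd29ea7}.
Ancestors of 1e9e09c: {0520f70, 111bd35, 1e9e09c, 508ae84, 603c0a9, 89081b5, e5b4ca6, f8636f0}.
Common ancestors: {0520f70}.
The only common ancestor is 0520f70, so it is the merge base.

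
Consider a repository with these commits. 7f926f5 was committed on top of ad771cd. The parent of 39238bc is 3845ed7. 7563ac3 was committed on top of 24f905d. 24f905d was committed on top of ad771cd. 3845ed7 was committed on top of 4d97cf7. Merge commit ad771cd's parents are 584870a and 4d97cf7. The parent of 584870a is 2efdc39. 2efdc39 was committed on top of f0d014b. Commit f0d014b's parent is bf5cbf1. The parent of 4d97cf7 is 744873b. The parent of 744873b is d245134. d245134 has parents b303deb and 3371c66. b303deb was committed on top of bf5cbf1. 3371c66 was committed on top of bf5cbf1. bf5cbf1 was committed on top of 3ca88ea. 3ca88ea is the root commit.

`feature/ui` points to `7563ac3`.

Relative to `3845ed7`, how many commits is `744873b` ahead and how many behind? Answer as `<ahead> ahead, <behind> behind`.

Reachable from 744873b: {3371c66, 3ca88ea, 744873b, b303deb, bf5cbf1, d245134}.
Reachable from 3845ed7: {3371c66, 3845ed7, 3ca88ea, 4d97cf7, 744873b, b303deb, bf5cbf1, d245134}.
Only in 744873b's history (ahead): {} — 0.
Only in 3845ed7's history (behind): {3845ed7, 4d97cf7} — 2.

0 ahead, 2 behind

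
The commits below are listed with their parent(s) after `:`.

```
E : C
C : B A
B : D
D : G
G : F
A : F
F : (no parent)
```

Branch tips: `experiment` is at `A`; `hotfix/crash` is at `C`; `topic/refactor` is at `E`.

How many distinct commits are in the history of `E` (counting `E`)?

Walking parent pointers from E: reachable set = {A, B, C, D, E, F, G}.
That is 7 commits.

7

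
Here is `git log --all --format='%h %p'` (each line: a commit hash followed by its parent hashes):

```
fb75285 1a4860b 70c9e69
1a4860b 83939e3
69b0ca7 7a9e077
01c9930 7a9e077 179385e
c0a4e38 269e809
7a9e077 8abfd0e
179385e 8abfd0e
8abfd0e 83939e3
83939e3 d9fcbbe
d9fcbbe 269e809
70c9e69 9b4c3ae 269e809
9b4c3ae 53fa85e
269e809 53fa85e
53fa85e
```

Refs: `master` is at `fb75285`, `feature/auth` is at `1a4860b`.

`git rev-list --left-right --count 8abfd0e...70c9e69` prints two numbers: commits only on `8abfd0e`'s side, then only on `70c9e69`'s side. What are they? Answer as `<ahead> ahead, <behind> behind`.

Reachable from 8abfd0e: {269e809, 53fa85e, 83939e3, 8abfd0e, d9fcbbe}.
Reachable from 70c9e69: {269e809, 53fa85e, 70c9e69, 9b4c3ae}.
Only in 8abfd0e's history (ahead): {83939e3, 8abfd0e, d9fcbbe} — 3.
Only in 70c9e69's history (behind): {70c9e69, 9b4c3ae} — 2.

3 ahead, 2 behind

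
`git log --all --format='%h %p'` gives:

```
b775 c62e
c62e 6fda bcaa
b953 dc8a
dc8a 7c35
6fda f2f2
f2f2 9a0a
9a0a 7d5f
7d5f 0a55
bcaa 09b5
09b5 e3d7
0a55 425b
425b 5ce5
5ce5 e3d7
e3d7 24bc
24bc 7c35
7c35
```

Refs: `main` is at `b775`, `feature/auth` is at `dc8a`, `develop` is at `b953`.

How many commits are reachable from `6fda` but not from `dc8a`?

Reachable from 6fda: {0a55, 24bc, 425b, 5ce5, 6fda, 7c35, 7d5f, 9a0a, e3d7, f2f2}.
Reachable from dc8a: {7c35, dc8a}.
In 6fda's history but not dc8a's: {0a55, 24bc, 425b, 5ce5, 6fda, 7d5f, 9a0a, e3d7, f2f2} — 9 commits.

9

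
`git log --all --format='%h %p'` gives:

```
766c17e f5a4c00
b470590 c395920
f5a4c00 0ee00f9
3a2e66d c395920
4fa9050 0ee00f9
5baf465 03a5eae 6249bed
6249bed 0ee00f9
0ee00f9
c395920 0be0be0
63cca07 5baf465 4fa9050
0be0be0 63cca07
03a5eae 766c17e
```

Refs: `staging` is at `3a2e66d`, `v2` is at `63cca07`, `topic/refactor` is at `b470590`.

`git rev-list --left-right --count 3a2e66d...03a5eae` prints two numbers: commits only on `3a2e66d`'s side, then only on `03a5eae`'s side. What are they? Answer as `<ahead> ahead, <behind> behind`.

Reachable from 3a2e66d: {03a5eae, 0be0be0, 0ee00f9, 3a2e66d, 4fa9050, 5baf465, 6249bed, 63cca07, 766c17e, c395920, f5a4c00}.
Reachable from 03a5eae: {03a5eae, 0ee00f9, 766c17e, f5a4c00}.
Only in 3a2e66d's history (ahead): {0be0be0, 3a2e66d, 4fa9050, 5baf465, 6249bed, 63cca07, c395920} — 7.
Only in 03a5eae's history (behind): {} — 0.

7 ahead, 0 behind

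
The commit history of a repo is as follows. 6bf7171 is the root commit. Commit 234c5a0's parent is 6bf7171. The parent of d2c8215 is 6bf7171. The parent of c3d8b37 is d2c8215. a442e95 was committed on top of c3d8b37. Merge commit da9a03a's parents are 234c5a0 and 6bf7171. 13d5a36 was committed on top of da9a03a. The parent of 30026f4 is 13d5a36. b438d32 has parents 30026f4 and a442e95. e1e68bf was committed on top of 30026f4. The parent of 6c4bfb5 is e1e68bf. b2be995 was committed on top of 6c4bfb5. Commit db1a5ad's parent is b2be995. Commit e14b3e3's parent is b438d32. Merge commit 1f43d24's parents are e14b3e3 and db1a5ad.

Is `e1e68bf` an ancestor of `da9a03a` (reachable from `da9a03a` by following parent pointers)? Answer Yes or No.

Ancestors of da9a03a: {234c5a0, 6bf7171, da9a03a}.
e1e68bf is not in that set, so it is not an ancestor of da9a03a.

No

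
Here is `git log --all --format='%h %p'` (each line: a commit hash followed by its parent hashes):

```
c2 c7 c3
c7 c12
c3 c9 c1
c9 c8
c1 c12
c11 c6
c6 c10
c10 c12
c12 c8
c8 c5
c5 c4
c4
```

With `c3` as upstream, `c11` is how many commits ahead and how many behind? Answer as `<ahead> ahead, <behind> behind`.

3 ahead, 3 behind

Reachable from c11: {c10, c11, c12, c4, c5, c6, c8}.
Reachable from c3: {c1, c12, c3, c4, c5, c8, c9}.
Only in c11's history (ahead): {c10, c11, c6} — 3.
Only in c3's history (behind): {c1, c3, c9} — 3.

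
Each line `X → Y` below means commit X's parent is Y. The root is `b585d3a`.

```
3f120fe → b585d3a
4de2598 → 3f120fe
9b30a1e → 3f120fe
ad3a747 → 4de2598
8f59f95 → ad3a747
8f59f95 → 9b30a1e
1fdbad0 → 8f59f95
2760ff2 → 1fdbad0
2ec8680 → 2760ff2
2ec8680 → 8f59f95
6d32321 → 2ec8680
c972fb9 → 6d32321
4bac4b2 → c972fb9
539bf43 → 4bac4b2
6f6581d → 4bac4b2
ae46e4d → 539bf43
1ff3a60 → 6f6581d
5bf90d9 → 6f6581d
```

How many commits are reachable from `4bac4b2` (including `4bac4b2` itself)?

12

Walking parent pointers from 4bac4b2: reachable set = {1fdbad0, 2760ff2, 2ec8680, 3f120fe, 4bac4b2, 4de2598, 6d32321, 8f59f95, 9b30a1e, ad3a747, b585d3a, c972fb9}.
That is 12 commits.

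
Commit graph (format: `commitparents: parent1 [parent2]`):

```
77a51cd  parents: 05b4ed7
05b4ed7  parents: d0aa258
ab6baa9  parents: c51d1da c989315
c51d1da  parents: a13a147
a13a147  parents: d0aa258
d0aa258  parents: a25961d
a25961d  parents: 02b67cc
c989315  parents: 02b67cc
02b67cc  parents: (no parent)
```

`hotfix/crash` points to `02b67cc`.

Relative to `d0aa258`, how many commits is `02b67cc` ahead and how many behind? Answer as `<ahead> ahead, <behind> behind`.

Reachable from 02b67cc: {02b67cc}.
Reachable from d0aa258: {02b67cc, a25961d, d0aa258}.
Only in 02b67cc's history (ahead): {} — 0.
Only in d0aa258's history (behind): {a25961d, d0aa258} — 2.

0 ahead, 2 behind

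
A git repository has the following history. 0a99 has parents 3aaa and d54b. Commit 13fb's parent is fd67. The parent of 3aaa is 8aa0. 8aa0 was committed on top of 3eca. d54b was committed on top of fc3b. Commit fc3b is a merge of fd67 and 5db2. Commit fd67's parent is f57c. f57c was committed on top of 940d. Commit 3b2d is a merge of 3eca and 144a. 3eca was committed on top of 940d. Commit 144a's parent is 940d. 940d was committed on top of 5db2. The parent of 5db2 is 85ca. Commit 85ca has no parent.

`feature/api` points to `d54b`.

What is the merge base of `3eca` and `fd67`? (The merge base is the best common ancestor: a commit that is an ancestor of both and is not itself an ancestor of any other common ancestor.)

940d

Ancestors of 3eca: {3eca, 5db2, 85ca, 940d}.
Ancestors of fd67: {5db2, 85ca, 940d, f57c, fd67}.
Common ancestors: {5db2, 85ca, 940d}.
Among these, 940d is not an ancestor of any other common ancestor — it is the merge base.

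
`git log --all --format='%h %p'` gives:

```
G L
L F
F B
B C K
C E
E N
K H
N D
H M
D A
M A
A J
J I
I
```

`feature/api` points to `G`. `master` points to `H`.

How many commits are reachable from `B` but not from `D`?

7

Reachable from B: {A, B, C, D, E, H, I, J, K, M, N}.
Reachable from D: {A, D, I, J}.
In B's history but not D's: {B, C, E, H, K, M, N} — 7 commits.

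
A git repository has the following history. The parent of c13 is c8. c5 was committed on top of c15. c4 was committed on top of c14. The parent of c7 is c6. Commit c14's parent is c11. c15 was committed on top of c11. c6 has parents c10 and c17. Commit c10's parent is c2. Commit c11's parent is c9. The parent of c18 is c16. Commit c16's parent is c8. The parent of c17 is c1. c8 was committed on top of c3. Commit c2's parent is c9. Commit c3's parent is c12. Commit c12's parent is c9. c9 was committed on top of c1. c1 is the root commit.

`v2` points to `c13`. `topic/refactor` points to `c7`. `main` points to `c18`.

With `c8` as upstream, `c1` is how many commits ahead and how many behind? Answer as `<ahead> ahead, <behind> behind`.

0 ahead, 4 behind

Reachable from c1: {c1}.
Reachable from c8: {c1, c12, c3, c8, c9}.
Only in c1's history (ahead): {} — 0.
Only in c8's history (behind): {c12, c3, c8, c9} — 4.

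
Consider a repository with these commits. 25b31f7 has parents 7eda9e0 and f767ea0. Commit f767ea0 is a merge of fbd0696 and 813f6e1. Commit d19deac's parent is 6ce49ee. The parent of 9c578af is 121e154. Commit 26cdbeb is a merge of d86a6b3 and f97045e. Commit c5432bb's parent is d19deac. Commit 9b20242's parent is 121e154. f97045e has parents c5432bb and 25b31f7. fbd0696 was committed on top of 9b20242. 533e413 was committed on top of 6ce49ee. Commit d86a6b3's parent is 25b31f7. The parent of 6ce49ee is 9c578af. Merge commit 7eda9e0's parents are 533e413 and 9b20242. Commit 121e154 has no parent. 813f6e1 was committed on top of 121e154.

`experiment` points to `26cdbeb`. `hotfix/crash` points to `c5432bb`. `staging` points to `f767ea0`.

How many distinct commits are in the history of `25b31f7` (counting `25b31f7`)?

10

Walking parent pointers from 25b31f7: reachable set = {121e154, 25b31f7, 533e413, 6ce49ee, 7eda9e0, 813f6e1, 9b20242, 9c578af, f767ea0, fbd0696}.
That is 10 commits.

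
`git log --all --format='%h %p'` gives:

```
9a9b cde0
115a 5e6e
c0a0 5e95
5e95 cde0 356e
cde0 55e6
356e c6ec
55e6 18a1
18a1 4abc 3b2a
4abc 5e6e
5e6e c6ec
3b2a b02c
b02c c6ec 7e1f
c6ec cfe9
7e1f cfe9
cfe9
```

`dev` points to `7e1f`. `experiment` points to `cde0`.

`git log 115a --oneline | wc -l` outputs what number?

Walking parent pointers from 115a: reachable set = {115a, 5e6e, c6ec, cfe9}.
That is 4 commits.

4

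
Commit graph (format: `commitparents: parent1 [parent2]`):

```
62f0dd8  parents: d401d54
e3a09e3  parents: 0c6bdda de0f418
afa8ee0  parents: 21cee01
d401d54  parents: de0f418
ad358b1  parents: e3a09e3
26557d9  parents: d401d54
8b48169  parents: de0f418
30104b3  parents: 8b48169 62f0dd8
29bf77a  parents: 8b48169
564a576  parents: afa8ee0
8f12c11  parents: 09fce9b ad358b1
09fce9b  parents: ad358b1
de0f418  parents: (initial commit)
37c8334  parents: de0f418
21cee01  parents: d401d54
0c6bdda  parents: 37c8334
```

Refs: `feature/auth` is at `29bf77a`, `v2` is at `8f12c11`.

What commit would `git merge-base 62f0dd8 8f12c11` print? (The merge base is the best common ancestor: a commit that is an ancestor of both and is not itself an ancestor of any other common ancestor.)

de0f418

Ancestors of 62f0dd8: {62f0dd8, d401d54, de0f418}.
Ancestors of 8f12c11: {09fce9b, 0c6bdda, 37c8334, 8f12c11, ad358b1, de0f418, e3a09e3}.
Common ancestors: {de0f418}.
The only common ancestor is de0f418, so it is the merge base.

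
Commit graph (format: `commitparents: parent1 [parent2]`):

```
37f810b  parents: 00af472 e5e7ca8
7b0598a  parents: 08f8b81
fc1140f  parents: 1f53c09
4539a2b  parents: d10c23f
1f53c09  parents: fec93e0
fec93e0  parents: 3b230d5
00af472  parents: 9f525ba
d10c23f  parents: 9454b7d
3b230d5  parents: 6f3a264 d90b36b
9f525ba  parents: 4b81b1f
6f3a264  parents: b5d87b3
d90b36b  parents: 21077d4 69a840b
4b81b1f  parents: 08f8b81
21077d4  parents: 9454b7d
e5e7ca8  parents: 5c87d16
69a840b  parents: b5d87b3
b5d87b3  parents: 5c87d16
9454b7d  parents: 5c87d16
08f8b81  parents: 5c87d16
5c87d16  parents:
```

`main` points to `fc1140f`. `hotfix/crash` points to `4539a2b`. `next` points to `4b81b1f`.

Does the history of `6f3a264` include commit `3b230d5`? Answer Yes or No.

Ancestors of 6f3a264: {5c87d16, 6f3a264, b5d87b3}.
3b230d5 is not in that set, so it is not an ancestor of 6f3a264.

No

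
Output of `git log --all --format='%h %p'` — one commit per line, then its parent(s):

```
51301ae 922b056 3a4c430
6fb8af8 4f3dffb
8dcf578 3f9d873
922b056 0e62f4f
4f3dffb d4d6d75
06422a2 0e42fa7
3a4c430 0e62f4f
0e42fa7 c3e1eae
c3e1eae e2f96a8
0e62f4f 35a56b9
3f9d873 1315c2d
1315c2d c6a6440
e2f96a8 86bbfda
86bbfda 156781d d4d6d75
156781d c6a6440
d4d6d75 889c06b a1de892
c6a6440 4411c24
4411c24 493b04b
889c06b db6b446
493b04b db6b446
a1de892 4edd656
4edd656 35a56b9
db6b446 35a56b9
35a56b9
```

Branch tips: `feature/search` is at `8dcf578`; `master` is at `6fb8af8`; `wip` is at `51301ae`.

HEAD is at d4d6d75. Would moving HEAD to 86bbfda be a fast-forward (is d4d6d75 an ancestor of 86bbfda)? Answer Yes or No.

Yes

A fast-forward from d4d6d75 to 86bbfda is possible iff d4d6d75 is an ancestor of 86bbfda.
Ancestors of 86bbfda: {156781d, 35a56b9, 4411c24, 493b04b, 4edd656, 86bbfda, 889c06b, a1de892, c6a6440, d4d6d75, db6b446}.
d4d6d75 is among them, so fast-forward is possible.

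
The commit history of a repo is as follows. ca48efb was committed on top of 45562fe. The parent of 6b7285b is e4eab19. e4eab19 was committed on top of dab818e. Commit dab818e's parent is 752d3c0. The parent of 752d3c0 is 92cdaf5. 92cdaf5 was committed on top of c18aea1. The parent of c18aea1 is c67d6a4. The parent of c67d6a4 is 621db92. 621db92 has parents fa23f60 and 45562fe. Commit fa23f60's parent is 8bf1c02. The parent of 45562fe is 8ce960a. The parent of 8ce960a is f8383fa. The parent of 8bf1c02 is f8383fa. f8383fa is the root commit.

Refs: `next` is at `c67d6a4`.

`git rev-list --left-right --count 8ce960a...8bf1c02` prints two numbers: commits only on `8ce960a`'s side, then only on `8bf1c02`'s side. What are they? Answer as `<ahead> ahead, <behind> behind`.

1 ahead, 1 behind

Reachable from 8ce960a: {8ce960a, f8383fa}.
Reachable from 8bf1c02: {8bf1c02, f8383fa}.
Only in 8ce960a's history (ahead): {8ce960a} — 1.
Only in 8bf1c02's history (behind): {8bf1c02} — 1.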